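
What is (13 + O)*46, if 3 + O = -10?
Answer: 0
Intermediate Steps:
O = -13 (O = -3 - 10 = -13)
(13 + O)*46 = (13 - 13)*46 = 0*46 = 0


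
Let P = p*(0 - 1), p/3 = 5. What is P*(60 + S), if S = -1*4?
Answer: -840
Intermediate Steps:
S = -4
p = 15 (p = 3*5 = 15)
P = -15 (P = 15*(0 - 1) = 15*(-1) = -15)
P*(60 + S) = -15*(60 - 4) = -15*56 = -840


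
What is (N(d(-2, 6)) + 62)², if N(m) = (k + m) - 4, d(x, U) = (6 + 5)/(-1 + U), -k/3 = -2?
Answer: 109561/25 ≈ 4382.4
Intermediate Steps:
k = 6 (k = -3*(-2) = 6)
d(x, U) = 11/(-1 + U)
N(m) = 2 + m (N(m) = (6 + m) - 4 = 2 + m)
(N(d(-2, 6)) + 62)² = ((2 + 11/(-1 + 6)) + 62)² = ((2 + 11/5) + 62)² = (21/5 + 62)² = (331/5)² = 109561/25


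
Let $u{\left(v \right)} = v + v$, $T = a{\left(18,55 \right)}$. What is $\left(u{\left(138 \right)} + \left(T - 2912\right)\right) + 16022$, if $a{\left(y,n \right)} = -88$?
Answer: $13298$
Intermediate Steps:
$T = -88$
$u{\left(v \right)} = 2 v$
$\left(u{\left(138 \right)} + \left(T - 2912\right)\right) + 16022 = \left(2 \cdot 138 - 3000\right) + 16022 = \left(276 - 3000\right) + 16022 = -2724 + 16022 = 13298$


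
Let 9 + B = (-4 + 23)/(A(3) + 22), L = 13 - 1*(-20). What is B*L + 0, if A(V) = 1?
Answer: -6204/23 ≈ -269.74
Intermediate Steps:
L = 33 (L = 13 + 20 = 33)
B = -188/23 (B = -9 + (-4 + 23)/(1 + 22) = -9 + 19/23 = -188/23 ≈ -8.1739)
B*L + 0 = -188/23*33 + 0 = -6204/23 + 0 = -6204/23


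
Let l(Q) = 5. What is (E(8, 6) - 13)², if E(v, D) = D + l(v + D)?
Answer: 4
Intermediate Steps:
E(v, D) = 5 + D (E(v, D) = D + 5 = 5 + D)
(E(8, 6) - 13)² = ((5 + 6) - 13)² = (11 - 13)² = (-2)² = 4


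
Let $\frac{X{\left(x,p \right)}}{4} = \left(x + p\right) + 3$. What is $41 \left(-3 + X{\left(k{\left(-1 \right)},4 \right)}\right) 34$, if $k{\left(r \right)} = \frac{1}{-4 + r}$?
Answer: $\frac{168674}{5} \approx 33735.0$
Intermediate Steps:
$X{\left(x,p \right)} = 12 + 4 p + 4 x$ ($X{\left(x,p \right)} = 4 \left(\left(x + p\right) + 3\right) = 4 \left(\left(p + x\right) + 3\right) = 4 \left(3 + p + x\right) = 12 + 4 p + 4 x$)
$41 \left(-3 + X{\left(k{\left(-1 \right)},4 \right)}\right) 34 = 41 \left(-3 + \left(12 + 4 \cdot 4 + \frac{4}{-4 - 1}\right)\right) 34 = 41 \left(-3 + \left(12 + 16 + \frac{4}{-5}\right)\right) 34 = 41 \left(-3 + \left(12 + 16 + 4 \left(- \frac{1}{5}\right)\right)\right) 34 = 41 \left(-3 + \left(12 + 16 - \frac{4}{5}\right)\right) 34 = 41 \left(-3 + \frac{136}{5}\right) 34 = 41 \cdot \frac{121}{5} \cdot 34 = \frac{4961}{5} \cdot 34 = \frac{168674}{5}$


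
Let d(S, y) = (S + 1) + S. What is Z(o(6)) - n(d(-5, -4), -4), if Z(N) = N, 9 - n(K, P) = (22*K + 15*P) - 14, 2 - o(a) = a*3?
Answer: -297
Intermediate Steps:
o(a) = 2 - 3*a (o(a) = 2 - a*3 = 2 - 3*a)
d(S, y) = 1 + 2*S (d(S, y) = (1 + S) + S = 1 + 2*S)
n(K, P) = 23 - 22*K - 15*P (n(K, P) = 9 - ((22*K + 15*P) - 14) = 9 - ((15*P + 22*K) - 14) = 9 - (-14 + 15*P + 22*K) = 9 + (14 - 22*K - 15*P) = 23 - 22*K - 15*P)
Z(o(6)) - n(d(-5, -4), -4) = (2 - 3*6) - (23 - 22*(1 + 2*(-5)) - 15*(-4)) = (2 - 18) - (23 - 22*(1 - 10) + 60) = -16 - (23 - 22*(-9) + 60) = -16 - (23 + 198 + 60) = -16 - 1*281 = -16 - 281 = -297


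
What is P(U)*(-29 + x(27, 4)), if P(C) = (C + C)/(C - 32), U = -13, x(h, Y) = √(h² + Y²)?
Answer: -754/45 + 26*√745/45 ≈ -0.98529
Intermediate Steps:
x(h, Y) = √(Y² + h²)
P(C) = 2*C/(-32 + C) (P(C) = (2*C)/(-32 + C) = 2*C/(-32 + C))
P(U)*(-29 + x(27, 4)) = (2*(-13)/(-32 - 13))*(-29 + √(4² + 27²)) = (2*(-13)/(-45))*(-29 + √(16 + 729)) = (2*(-13)*(-1/45))*(-29 + √745) = 26*(-29 + √745)/45 = -754/45 + 26*√745/45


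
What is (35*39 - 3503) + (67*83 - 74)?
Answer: 3349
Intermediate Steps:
(35*39 - 3503) + (67*83 - 74) = (1365 - 3503) + (5561 - 74) = -2138 + 5487 = 3349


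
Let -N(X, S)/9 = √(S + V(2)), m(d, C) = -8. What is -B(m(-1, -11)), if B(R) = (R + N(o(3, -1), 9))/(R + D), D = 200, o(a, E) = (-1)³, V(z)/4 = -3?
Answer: 1/24 + 3*I*√3/64 ≈ 0.041667 + 0.08119*I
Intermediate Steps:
V(z) = -12 (V(z) = 4*(-3) = -12)
o(a, E) = -1
N(X, S) = -9*√(-12 + S) (N(X, S) = -9*√(S - 12) = -9*√(-12 + S))
B(R) = (R - 9*I*√3)/(200 + R) (B(R) = (R - 9*√(-12 + 9))/(R + 200) = (R - 9*I*√3)/(200 + R))
-B(m(-1, -11)) = -(-8 - 9*I*√3)/(200 - 8) = -(-8 - 9*I*√3)/192 = -(-1/24 - 3*I*√3/64) = 1/24 + 3*I*√3/64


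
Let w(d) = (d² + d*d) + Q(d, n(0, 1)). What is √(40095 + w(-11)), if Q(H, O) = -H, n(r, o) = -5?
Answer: 2*√10087 ≈ 200.87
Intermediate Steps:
w(d) = -d + 2*d² (w(d) = (d² + d*d) - d = (d² + d²) - d = 2*d² - d = -d + 2*d²)
√(40095 + w(-11)) = √(40095 - 11*(-1 + 2*(-11))) = √(40095 - 11*(-1 - 22)) = √(40095 - 11*(-23)) = √(40095 + 253) = √40348 = 2*√10087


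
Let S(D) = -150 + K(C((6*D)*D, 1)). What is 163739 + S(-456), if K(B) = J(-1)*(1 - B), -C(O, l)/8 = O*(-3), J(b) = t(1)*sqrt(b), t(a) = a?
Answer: 163589 - 29942783*I ≈ 1.6359e+5 - 2.9943e+7*I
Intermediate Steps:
J(b) = sqrt(b) (J(b) = 1*sqrt(b) = sqrt(b))
C(O, l) = 24*O (C(O, l) = -8*O*(-3) = -(-24)*O = 24*O)
K(B) = I*(1 - B) (K(B) = sqrt(-1)*(1 - B) = I*(1 - B))
S(D) = -150 + I*(1 - 144*D**2) (S(D) = -150 + I*(1 - 24*(6*D)*D) = -150 + I*(1 - 24*6*D**2) = -150 + I*(1 - 144*D**2))
163739 + S(-456) = 163739 + (-150 + I*(1 - 144*(-456)**2)) = 163739 + (-150 + I*(1 - 144*207936)) = 163739 + (-150 + I*(1 - 29942784)) = 163739 + (-150 + I*(-29942783)) = 163739 + (-150 - 29942783*I) = 163589 - 29942783*I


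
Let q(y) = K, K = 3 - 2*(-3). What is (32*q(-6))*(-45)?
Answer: -12960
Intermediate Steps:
K = 9 (K = 3 + 6 = 9)
q(y) = 9
(32*q(-6))*(-45) = (32*9)*(-45) = 288*(-45) = -12960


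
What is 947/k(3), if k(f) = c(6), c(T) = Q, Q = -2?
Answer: -947/2 ≈ -473.50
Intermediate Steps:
c(T) = -2
k(f) = -2
947/k(3) = 947/(-2) = 947*(-½) = -947/2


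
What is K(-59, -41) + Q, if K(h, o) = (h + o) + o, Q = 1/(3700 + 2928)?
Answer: -934547/6628 ≈ -141.00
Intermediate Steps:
Q = 1/6628 ≈ 0.00015088
K(h, o) = h + 2*o
K(-59, -41) + Q = (-59 + 2*(-41)) + 1/6628 = (-59 - 82) + 1/6628 = -141 + 1/6628 = -934547/6628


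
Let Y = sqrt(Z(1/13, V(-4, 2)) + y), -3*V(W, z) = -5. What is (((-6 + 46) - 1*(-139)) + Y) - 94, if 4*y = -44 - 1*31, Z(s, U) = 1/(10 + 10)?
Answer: 85 + I*sqrt(1870)/10 ≈ 85.0 + 4.3243*I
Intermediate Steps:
V(W, z) = 5/3 (V(W, z) = -1/3*(-5) = 5/3)
Z(s, U) = 1/20
y = -75/4 (y = (-44 - 1*31)/4 = (-44 - 31)/4 = (1/4)*(-75) = -75/4 ≈ -18.750)
Y = I*sqrt(1870)/10 (Y = sqrt(1/20 - 75/4) = sqrt(-187/10) = I*sqrt(1870)/10 ≈ 4.3243*I)
(((-6 + 46) - 1*(-139)) + Y) - 94 = (((-6 + 46) - 1*(-139)) + I*sqrt(1870)/10) - 94 = ((40 + 139) + I*sqrt(1870)/10) - 94 = (179 + I*sqrt(1870)/10) - 94 = 85 + I*sqrt(1870)/10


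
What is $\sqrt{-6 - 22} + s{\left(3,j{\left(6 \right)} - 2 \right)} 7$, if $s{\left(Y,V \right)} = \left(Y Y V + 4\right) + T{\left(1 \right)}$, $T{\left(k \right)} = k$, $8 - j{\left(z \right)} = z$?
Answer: $35 + 2 i \sqrt{7} \approx 35.0 + 5.2915 i$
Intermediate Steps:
$j{\left(z \right)} = 8 - z$
$s{\left(Y,V \right)} = 5 + V Y^{2}$ ($s{\left(Y,V \right)} = \left(Y Y V + 4\right) + 1 = \left(Y^{2} V + 4\right) + 1 = \left(V Y^{2} + 4\right) + 1 = \left(4 + V Y^{2}\right) + 1 = 5 + V Y^{2}$)
$\sqrt{-6 - 22} + s{\left(3,j{\left(6 \right)} - 2 \right)} 7 = \sqrt{-6 - 22} + \left(5 + \left(\left(8 - 6\right) - 2\right) 3^{2}\right) 7 = \sqrt{-28} + \left(5 + \left(\left(8 - 6\right) - 2\right) 9\right) 7 = 2 i \sqrt{7} + \left(5 + \left(2 - 2\right) 9\right) 7 = 2 i \sqrt{7} + \left(5 + 0 \cdot 9\right) 7 = 2 i \sqrt{7} + \left(5 + 0\right) 7 = 2 i \sqrt{7} + 5 \cdot 7 = 2 i \sqrt{7} + 35 = 35 + 2 i \sqrt{7}$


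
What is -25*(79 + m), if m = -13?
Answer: -1650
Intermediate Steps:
-25*(79 + m) = -25*(79 - 13) = -25*66 = -1650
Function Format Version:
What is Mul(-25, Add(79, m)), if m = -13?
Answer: -1650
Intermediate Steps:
Mul(-25, Add(79, m)) = Mul(-25, Add(79, -13)) = Mul(-25, 66) = -1650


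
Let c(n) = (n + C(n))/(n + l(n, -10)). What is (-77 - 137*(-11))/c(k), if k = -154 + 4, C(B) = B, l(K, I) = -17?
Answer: 23881/30 ≈ 796.03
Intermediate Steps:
k = -150
c(n) = 2*n/(-17 + n) (c(n) = (n + n)/(n - 17) = (2*n)/(-17 + n) = 2*n/(-17 + n))
(-77 - 137*(-11))/c(k) = (-77 - 137*(-11))/((2*(-150)/(-17 - 150))) = (-77 + 1507)/((2*(-150)/(-167))) = 1430/((2*(-150)*(-1/167))) = 1430/(300/167) = 1430*(167/300) = 23881/30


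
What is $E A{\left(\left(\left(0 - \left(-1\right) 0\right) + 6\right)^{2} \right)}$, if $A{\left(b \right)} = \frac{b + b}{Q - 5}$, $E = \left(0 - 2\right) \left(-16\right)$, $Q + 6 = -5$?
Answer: $-144$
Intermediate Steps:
$Q = -11$ ($Q = -6 - 5 = -11$)
$E = 32$ ($E = \left(0 - 2\right) \left(-16\right) = \left(-2\right) \left(-16\right) = 32$)
$A{\left(b \right)} = - \frac{b}{8}$ ($A{\left(b \right)} = \frac{b + b}{-11 - 5} = \frac{2 b}{-16} = 2 b \left(- \frac{1}{16}\right) = - \frac{b}{8}$)
$E A{\left(\left(\left(0 - \left(-1\right) 0\right) + 6\right)^{2} \right)} = 32 \left(- \frac{\left(\left(0 - \left(-1\right) 0\right) + 6\right)^{2}}{8}\right) = 32 \left(- \frac{\left(\left(0 - 0\right) + 6\right)^{2}}{8}\right) = 32 \left(- \frac{\left(\left(0 + 0\right) + 6\right)^{2}}{8}\right) = 32 \left(- \frac{\left(0 + 6\right)^{2}}{8}\right) = 32 \left(- \frac{6^{2}}{8}\right) = 32 \left(\left(- \frac{1}{8}\right) 36\right) = 32 \left(- \frac{9}{2}\right) = -144$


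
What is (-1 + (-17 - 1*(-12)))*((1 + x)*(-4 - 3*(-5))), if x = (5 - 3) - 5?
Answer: 132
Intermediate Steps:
x = -3 (x = 2 - 5 = -3)
(-1 + (-17 - 1*(-12)))*((1 + x)*(-4 - 3*(-5))) = (-1 + (-17 - 1*(-12)))*((1 - 3)*(-4 - 3*(-5))) = (-1 + (-17 + 12))*(-2*(-4 + 15)) = (-1 - 5)*(-2*11) = -6*(-22) = 132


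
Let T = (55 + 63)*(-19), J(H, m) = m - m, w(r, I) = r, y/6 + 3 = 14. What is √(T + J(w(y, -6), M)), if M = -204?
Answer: I*√2242 ≈ 47.35*I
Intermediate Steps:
y = 66 (y = -18 + 6*14 = -18 + 84 = 66)
J(H, m) = 0
T = -2242 (T = 118*(-19) = -2242)
√(T + J(w(y, -6), M)) = √(-2242 + 0) = √(-2242) = I*√2242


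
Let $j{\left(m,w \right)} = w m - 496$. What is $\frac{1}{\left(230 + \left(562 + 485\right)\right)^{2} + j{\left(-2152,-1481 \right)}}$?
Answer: $\frac{1}{4817345} \approx 2.0758 \cdot 10^{-7}$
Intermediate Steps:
$j{\left(m,w \right)} = -496 + m w$ ($j{\left(m,w \right)} = m w - 496 = -496 + m w$)
$\frac{1}{\left(230 + \left(562 + 485\right)\right)^{2} + j{\left(-2152,-1481 \right)}} = \frac{1}{\left(230 + \left(562 + 485\right)\right)^{2} - -3186616} = \frac{1}{\left(230 + 1047\right)^{2} + \left(-496 + 3187112\right)} = \frac{1}{1277^{2} + 3186616} = \frac{1}{1630729 + 3186616} = \frac{1}{4817345}$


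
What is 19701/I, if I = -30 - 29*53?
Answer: -19701/1567 ≈ -12.572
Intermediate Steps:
I = -1567 (I = -30 - 1537 = -1567)
19701/I = 19701/(-1567) = 19701*(-1/1567) = -19701/1567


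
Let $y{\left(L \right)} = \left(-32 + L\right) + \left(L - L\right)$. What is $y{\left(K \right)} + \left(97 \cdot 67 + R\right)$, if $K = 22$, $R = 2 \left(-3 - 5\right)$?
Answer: $6473$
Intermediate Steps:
$R = -16$ ($R = 2 \left(-8\right) = -16$)
$y{\left(L \right)} = -32 + L$ ($y{\left(L \right)} = \left(-32 + L\right) + 0 = -32 + L$)
$y{\left(K \right)} + \left(97 \cdot 67 + R\right) = \left(-32 + 22\right) + \left(97 \cdot 67 - 16\right) = -10 + \left(6499 - 16\right) = -10 + 6483 = 6473$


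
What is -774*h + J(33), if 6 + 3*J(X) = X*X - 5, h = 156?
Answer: -361154/3 ≈ -1.2038e+5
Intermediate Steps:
J(X) = -11/3 + X²/3 (J(X) = -2 + (X*X - 5)/3 = -2 + (X² - 5)/3 = -2 + (-5 + X²)/3 = -2 + (-5/3 + X²/3) = -11/3 + X²/3)
-774*h + J(33) = -774*156 + (-11/3 + (⅓)*33²) = -120744 + (-11/3 + (⅓)*1089) = -120744 + (-11/3 + 363) = -120744 + 1078/3 = -361154/3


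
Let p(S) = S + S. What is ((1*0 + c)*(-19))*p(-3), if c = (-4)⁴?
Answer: 29184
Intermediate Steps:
c = 256
p(S) = 2*S
((1*0 + c)*(-19))*p(-3) = ((1*0 + 256)*(-19))*(2*(-3)) = ((0 + 256)*(-19))*(-6) = (256*(-19))*(-6) = -4864*(-6) = 29184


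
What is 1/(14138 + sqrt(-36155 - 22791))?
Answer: 7069/99970995 - I*sqrt(58946)/199941990 ≈ 7.0711e-5 - 1.2143e-6*I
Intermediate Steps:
1/(14138 + sqrt(-36155 - 22791)) = 1/(14138 + sqrt(-58946)) = 1/(14138 + I*sqrt(58946))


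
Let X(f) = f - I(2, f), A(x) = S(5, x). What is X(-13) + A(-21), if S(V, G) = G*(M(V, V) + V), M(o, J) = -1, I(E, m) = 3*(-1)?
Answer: -94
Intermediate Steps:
I(E, m) = -3
S(V, G) = G*(-1 + V)
A(x) = 4*x (A(x) = x*(-1 + 5) = x*4 = 4*x)
X(f) = 3 + f (X(f) = f - 1*(-3) = f + 3 = 3 + f)
X(-13) + A(-21) = (3 - 13) + 4*(-21) = -10 - 84 = -94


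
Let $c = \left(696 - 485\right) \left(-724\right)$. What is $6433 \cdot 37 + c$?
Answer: $85257$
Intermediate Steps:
$c = -152764$ ($c = 211 \left(-724\right) = -152764$)
$6433 \cdot 37 + c = 6433 \cdot 37 - 152764 = 238021 - 152764 = 85257$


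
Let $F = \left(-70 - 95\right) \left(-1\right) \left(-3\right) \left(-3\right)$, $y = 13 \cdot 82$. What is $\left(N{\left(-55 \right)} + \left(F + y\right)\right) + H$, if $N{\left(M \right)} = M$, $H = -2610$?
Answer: $-114$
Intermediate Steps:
$y = 1066$
$F = 1485$ ($F = - 165 \cdot 3 \left(-3\right) = \left(-165\right) \left(-9\right) = 1485$)
$\left(N{\left(-55 \right)} + \left(F + y\right)\right) + H = \left(-55 + \left(1485 + 1066\right)\right) - 2610 = \left(-55 + 2551\right) - 2610 = 2496 - 2610 = -114$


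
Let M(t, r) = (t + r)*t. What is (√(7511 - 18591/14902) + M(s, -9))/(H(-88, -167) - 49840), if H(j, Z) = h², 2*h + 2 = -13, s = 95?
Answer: -6536/39827 - 2*√1667687752562/1483754885 ≈ -0.16585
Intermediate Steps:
h = -15/2 (h = -1 + (½)*(-13) = -1 - 13/2 = -15/2 ≈ -7.5000)
M(t, r) = t*(r + t) (M(t, r) = (r + t)*t = t*(r + t))
H(j, Z) = 225/4 (H(j, Z) = (-15/2)² = 225/4)
(√(7511 - 18591/14902) + M(s, -9))/(H(-88, -167) - 49840) = (√(7511 - 18591/14902) + 95*(-9 + 95))/(225/4 - 49840) = (√(7511 - 18591*1/14902) + 95*86)/(-199135/4) = (√(7511 - 18591/14902) + 8170)*(-4/199135) = (√(111910331/14902) + 8170)*(-4/199135) = (√1667687752562/14902 + 8170)*(-4/199135) = (8170 + √1667687752562/14902)*(-4/199135) = -6536/39827 - 2*√1667687752562/1483754885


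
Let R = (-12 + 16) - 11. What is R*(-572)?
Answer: 4004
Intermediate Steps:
R = -7 (R = 4 - 11 = -7)
R*(-572) = -7*(-572) = 4004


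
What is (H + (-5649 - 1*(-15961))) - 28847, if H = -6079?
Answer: -24614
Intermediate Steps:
(H + (-5649 - 1*(-15961))) - 28847 = (-6079 + (-5649 - 1*(-15961))) - 28847 = (-6079 + (-5649 + 15961)) - 28847 = (-6079 + 10312) - 28847 = 4233 - 28847 = -24614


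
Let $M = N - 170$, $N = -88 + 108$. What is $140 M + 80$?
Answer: $-20920$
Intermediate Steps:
$N = 20$
$M = -150$ ($M = 20 - 170 = -150$)
$140 M + 80 = 140 \left(-150\right) + 80 = -21000 + 80 = -20920$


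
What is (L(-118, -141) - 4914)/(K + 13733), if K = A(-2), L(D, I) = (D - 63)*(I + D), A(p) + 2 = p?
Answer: 41965/13729 ≈ 3.0567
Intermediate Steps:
A(p) = -2 + p
L(D, I) = (-63 + D)*(D + I)
K = -4 (K = -2 - 2 = -4)
(L(-118, -141) - 4914)/(K + 13733) = (((-118)² - 63*(-118) - 63*(-141) - 118*(-141)) - 4914)/(-4 + 13733) = ((13924 + 7434 + 8883 + 16638) - 4914)/13729 = (46879 - 4914)*(1/13729) = 41965*(1/13729) = 41965/13729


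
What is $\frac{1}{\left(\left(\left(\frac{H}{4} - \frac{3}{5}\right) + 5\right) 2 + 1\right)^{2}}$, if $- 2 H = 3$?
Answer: $\frac{400}{32761} \approx 0.01221$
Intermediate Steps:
$H = - \frac{3}{2}$ ($H = \left(- \frac{1}{2}\right) 3 = - \frac{3}{2} \approx -1.5$)
$\frac{1}{\left(\left(\left(\frac{H}{4} - \frac{3}{5}\right) + 5\right) 2 + 1\right)^{2}} = \frac{1}{\left(\left(\left(- \frac{3}{2 \cdot 4} - \frac{3}{5}\right) + 5\right) 2 + 1\right)^{2}} = \frac{1}{\left(\left(\left(\left(- \frac{3}{2}\right) \frac{1}{4} - \frac{3}{5}\right) + 5\right) 2 + 1\right)^{2}} = \frac{1}{\left(\left(\left(- \frac{3}{8} - \frac{3}{5}\right) + 5\right) 2 + 1\right)^{2}} = \frac{1}{\left(\left(- \frac{39}{40} + 5\right) 2 + 1\right)^{2}} = \frac{1}{\left(\frac{161}{40} \cdot 2 + 1\right)^{2}} = \frac{1}{\left(\frac{161}{20} + 1\right)^{2}} = \frac{1}{\left(\frac{181}{20}\right)^{2}} = \frac{1}{\frac{32761}{400}} = \frac{400}{32761}$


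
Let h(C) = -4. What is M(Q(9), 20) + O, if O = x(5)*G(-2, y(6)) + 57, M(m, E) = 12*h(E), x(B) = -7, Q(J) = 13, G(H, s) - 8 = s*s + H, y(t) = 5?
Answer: -208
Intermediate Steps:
G(H, s) = 8 + H + s**2 (G(H, s) = 8 + (s*s + H) = 8 + (s**2 + H) = 8 + (H + s**2) = 8 + H + s**2)
M(m, E) = -48 (M(m, E) = 12*(-4) = -48)
O = -160 (O = -7*(8 - 2 + 5**2) + 57 = -7*(8 - 2 + 25) + 57 = -7*31 + 57 = -217 + 57 = -160)
M(Q(9), 20) + O = -48 - 160 = -208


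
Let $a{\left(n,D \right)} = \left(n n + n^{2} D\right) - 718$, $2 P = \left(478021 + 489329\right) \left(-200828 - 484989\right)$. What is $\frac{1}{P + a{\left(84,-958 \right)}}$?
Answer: $- \frac{1}{331719290785} \approx -3.0146 \cdot 10^{-12}$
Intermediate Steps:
$P = -331712537475$ ($P = \frac{\left(478021 + 489329\right) \left(-200828 - 484989\right)}{2} = \frac{967350 \left(-685817\right)}{2} = \frac{1}{2} \left(-663425074950\right) = -331712537475$)
$a{\left(n,D \right)} = -718 + n^{2} + D n^{2}$ ($a{\left(n,D \right)} = \left(n^{2} + D n^{2}\right) - 718 = -718 + n^{2} + D n^{2}$)
$\frac{1}{P + a{\left(84,-958 \right)}} = \frac{1}{-331712537475 - \left(718 + 6752592\right)} = \frac{1}{-331712537475 - 6753310} = \frac{1}{-331719290785} = - \frac{1}{331719290785}$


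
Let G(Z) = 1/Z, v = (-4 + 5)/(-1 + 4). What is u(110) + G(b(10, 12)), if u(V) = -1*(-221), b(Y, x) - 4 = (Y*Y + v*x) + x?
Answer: 26521/120 ≈ 221.01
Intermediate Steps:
v = ⅓ (v = 1/3 = 1*(⅓) = ⅓ ≈ 0.33333)
b(Y, x) = 4 + Y² + 4*x/3 (b(Y, x) = 4 + ((Y*Y + x/3) + x) = 4 + ((Y² + x/3) + x) = 4 + (Y² + 4*x/3) = 4 + Y² + 4*x/3)
u(V) = 221
u(110) + G(b(10, 12)) = 221 + 1/(4 + 10² + (4/3)*12) = 221 + 1/(4 + 100 + 16) = 221 + 1/120 = 26521/120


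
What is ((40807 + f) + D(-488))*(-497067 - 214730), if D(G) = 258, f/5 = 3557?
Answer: -41889253450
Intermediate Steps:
f = 17785 (f = 5*3557 = 17785)
((40807 + f) + D(-488))*(-497067 - 214730) = ((40807 + 17785) + 258)*(-497067 - 214730) = (58592 + 258)*(-711797) = 58850*(-711797) = -41889253450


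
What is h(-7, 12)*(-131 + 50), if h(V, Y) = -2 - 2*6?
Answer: 1134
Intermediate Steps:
h(V, Y) = -14 (h(V, Y) = -2 - 12 = -14)
h(-7, 12)*(-131 + 50) = -14*(-131 + 50) = -14*(-81) = 1134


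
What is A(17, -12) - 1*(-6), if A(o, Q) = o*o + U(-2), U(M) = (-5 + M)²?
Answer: 344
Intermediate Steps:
A(o, Q) = 49 + o² (A(o, Q) = o*o + (-5 - 2)² = o² + (-7)² = o² + 49 = 49 + o²)
A(17, -12) - 1*(-6) = (49 + 17²) - 1*(-6) = (49 + 289) + 6 = 338 + 6 = 344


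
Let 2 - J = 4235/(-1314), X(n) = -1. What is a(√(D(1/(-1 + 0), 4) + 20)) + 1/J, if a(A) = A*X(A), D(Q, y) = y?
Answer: 1314/6863 - 2*√6 ≈ -4.7075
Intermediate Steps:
J = 6863/1314 (J = 2 - 4235/(-1314) = 2 - 4235*(-1)/1314 = 2 - 1*(-4235/1314) = 2 + 4235/1314 = 6863/1314 ≈ 5.2230)
a(A) = -A (a(A) = A*(-1) = -A)
a(√(D(1/(-1 + 0), 4) + 20)) + 1/J = -√(4 + 20) + 1/(6863/1314) = -√24 + 1314/6863 = -2*√6 + 1314/6863 = 1314/6863 - 2*√6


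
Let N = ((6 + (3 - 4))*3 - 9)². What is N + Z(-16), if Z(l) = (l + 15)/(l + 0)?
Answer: 577/16 ≈ 36.063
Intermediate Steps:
Z(l) = (15 + l)/l
N = 36 (N = ((6 - 1)*3 - 9)² = (5*3 - 9)² = (15 - 9)² = 6² = 36)
N + Z(-16) = 36 + (15 - 16)/(-16) = 36 - 1/16*(-1) = 36 + 1/16 = 577/16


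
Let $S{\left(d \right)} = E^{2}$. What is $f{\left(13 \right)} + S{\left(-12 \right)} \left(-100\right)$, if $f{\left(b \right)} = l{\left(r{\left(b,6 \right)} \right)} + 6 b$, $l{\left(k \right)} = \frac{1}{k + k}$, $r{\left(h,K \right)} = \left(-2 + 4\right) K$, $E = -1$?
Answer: $- \frac{527}{24} \approx -21.958$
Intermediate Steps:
$r{\left(h,K \right)} = 2 K$
$l{\left(k \right)} = \frac{1}{2 k}$
$f{\left(b \right)} = \frac{1}{24} + 6 b$ ($f{\left(b \right)} = \frac{1}{2 \cdot 2 \cdot 6} + 6 b = \frac{1}{2 \cdot 12} + 6 b = \frac{1}{2} \cdot \frac{1}{12} + 6 b = \frac{1}{24} + 6 b$)
$S{\left(d \right)} = 1$ ($S{\left(d \right)} = \left(-1\right)^{2} = 1$)
$f{\left(13 \right)} + S{\left(-12 \right)} \left(-100\right) = \left(\frac{1}{24} + 6 \cdot 13\right) + 1 \left(-100\right) = \left(\frac{1}{24} + 78\right) - 100 = \frac{1873}{24} - 100 = - \frac{527}{24}$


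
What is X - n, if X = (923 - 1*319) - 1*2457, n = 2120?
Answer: -3973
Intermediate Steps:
X = -1853 (X = (923 - 319) - 2457 = 604 - 2457 = -1853)
X - n = -1853 - 1*2120 = -1853 - 2120 = -3973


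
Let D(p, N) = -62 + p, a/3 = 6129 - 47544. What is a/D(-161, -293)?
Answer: 124245/223 ≈ 557.15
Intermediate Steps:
a = -124245 (a = 3*(6129 - 47544) = 3*(-41415) = -124245)
a/D(-161, -293) = -124245/(-62 - 161) = -124245/(-223) = -124245*(-1/223) = 124245/223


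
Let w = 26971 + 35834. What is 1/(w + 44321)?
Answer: 1/107126 ≈ 9.3348e-6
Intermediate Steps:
w = 62805
1/(w + 44321) = 1/(62805 + 44321) = 1/107126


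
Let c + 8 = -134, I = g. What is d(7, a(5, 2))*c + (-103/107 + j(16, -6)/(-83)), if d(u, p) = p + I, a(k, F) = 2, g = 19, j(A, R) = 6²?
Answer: -26495543/8881 ≈ -2983.4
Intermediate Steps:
j(A, R) = 36
I = 19
c = -142 (c = -8 - 134 = -142)
d(u, p) = 19 + p (d(u, p) = p + 19 = 19 + p)
d(7, a(5, 2))*c + (-103/107 + j(16, -6)/(-83)) = (19 + 2)*(-142) + (-103/107 + 36/(-83)) = 21*(-142) + (-103*1/107 + 36*(-1/83)) = -2982 + (-103/107 - 36/83) = -2982 - 12401/8881 = -26495543/8881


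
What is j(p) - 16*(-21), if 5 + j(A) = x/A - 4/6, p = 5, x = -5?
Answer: 988/3 ≈ 329.33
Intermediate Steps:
j(A) = -17/3 - 5/A (j(A) = -5 + (-5/A - 4/6) = -5 + (-5/A - 4*⅙) = -5 + (-5/A - ⅔) = -5 + (-⅔ - 5/A) = -17/3 - 5/A)
j(p) - 16*(-21) = (-17/3 - 5/5) - 16*(-21) = (-17/3 - 5*⅕) + 336 = (-17/3 - 1) + 336 = -20/3 + 336 = 988/3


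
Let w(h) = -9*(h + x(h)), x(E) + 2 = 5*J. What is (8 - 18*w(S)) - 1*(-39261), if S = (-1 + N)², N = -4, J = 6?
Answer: 47855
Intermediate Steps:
S = 25 (S = (-1 - 4)² = (-5)² = 25)
x(E) = 28 (x(E) = -2 + 5*6 = -2 + 30 = 28)
w(h) = -252 - 9*h (w(h) = -9*(h + 28) = -9*(28 + h) = -252 - 9*h)
(8 - 18*w(S)) - 1*(-39261) = (8 - 18*(-252 - 9*25)) - 1*(-39261) = (8 - 18*(-252 - 225)) + 39261 = (8 - 18*(-477)) + 39261 = (8 + 8586) + 39261 = 8594 + 39261 = 47855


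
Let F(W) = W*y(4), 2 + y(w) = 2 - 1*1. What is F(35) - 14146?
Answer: -14181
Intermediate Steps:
y(w) = -1 (y(w) = -2 + (2 - 1*1) = -2 + (2 - 1) = -2 + 1 = -1)
F(W) = -W (F(W) = W*(-1) = -W)
F(35) - 14146 = -1*35 - 14146 = -35 - 14146 = -14181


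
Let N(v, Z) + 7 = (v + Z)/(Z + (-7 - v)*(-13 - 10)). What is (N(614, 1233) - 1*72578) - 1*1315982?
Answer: -21545003725/15516 ≈ -1.3886e+6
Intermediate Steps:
N(v, Z) = -7 + (Z + v)/(161 + Z + 23*v) (N(v, Z) = -7 + (v + Z)/(Z + (-7 - v)*(-13 - 10)) = -7 + (Z + v)/(Z + (-7 - v)*(-23)) = -7 + (Z + v)/(Z + (161 + 23*v)) = -7 + (Z + v)/(161 + Z + 23*v))
(N(614, 1233) - 1*72578) - 1*1315982 = ((-1127 - 160*614 - 6*1233)/(161 + 1233 + 23*614) - 1*72578) - 1*1315982 = ((-1127 - 98240 - 7398)/(161 + 1233 + 14122) - 72578) - 1315982 = (-106765/15516 - 72578) - 1315982 = -1126227013/15516 - 1315982 = -21545003725/15516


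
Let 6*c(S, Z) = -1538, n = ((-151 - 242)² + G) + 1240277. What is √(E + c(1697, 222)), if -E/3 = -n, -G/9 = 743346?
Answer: I*√142977783/3 ≈ 3985.8*I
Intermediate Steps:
G = -6690114 (G = -9*743346 = -6690114)
n = -5295388 (n = ((-151 - 242)² - 6690114) + 1240277 = ((-393)² - 6690114) + 1240277 = (154449 - 6690114) + 1240277 = -6535665 + 1240277 = -5295388)
c(S, Z) = -769/3 (c(S, Z) = (⅙)*(-1538) = -769/3)
E = -15886164 (E = -(-3)*(-5295388) = -3*5295388 = -15886164)
√(E + c(1697, 222)) = √(-15886164 - 769/3) = √(-47659261/3) = I*√142977783/3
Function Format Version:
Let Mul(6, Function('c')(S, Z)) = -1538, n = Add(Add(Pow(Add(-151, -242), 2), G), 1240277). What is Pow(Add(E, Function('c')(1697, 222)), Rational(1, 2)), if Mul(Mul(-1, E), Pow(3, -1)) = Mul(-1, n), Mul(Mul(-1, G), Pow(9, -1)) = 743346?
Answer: Mul(Rational(1, 3), I, Pow(142977783, Rational(1, 2))) ≈ Mul(3985.8, I)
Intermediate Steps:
G = -6690114 (G = Mul(-9, 743346) = -6690114)
n = -5295388 (n = Add(Add(Pow(Add(-151, -242), 2), -6690114), 1240277) = Add(Add(Pow(-393, 2), -6690114), 1240277) = Add(Add(154449, -6690114), 1240277) = Add(-6535665, 1240277) = -5295388)
Function('c')(S, Z) = Rational(-769, 3) (Function('c')(S, Z) = Mul(Rational(1, 6), -1538) = Rational(-769, 3))
E = -15886164 (E = Mul(-3, Mul(-1, -5295388)) = Mul(-3, 5295388) = -15886164)
Pow(Add(E, Function('c')(1697, 222)), Rational(1, 2)) = Pow(Add(-15886164, Rational(-769, 3)), Rational(1, 2)) = Pow(Rational(-47659261, 3), Rational(1, 2)) = Mul(Rational(1, 3), I, Pow(142977783, Rational(1, 2)))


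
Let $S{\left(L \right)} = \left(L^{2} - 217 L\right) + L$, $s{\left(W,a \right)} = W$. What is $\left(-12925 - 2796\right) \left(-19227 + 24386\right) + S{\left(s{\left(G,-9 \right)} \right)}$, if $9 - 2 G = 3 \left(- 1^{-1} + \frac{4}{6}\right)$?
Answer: $-81105694$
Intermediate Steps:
$G = 5$ ($G = \frac{9}{2} - \frac{3 \left(- 1^{-1} + \frac{4}{6}\right)}{2} = \frac{9}{2} - \frac{3 \left(\left(-1\right) 1 + 4 \cdot \frac{1}{6}\right)}{2} = \frac{9}{2} - \frac{3 \left(-1 + \frac{2}{3}\right)}{2} = \frac{9}{2} - \frac{3 \left(- \frac{1}{3}\right)}{2} = \frac{9}{2} - - \frac{1}{2} = \frac{9}{2} + \frac{1}{2} = 5$)
$S{\left(L \right)} = L^{2} - 216 L$
$\left(-12925 - 2796\right) \left(-19227 + 24386\right) + S{\left(s{\left(G,-9 \right)} \right)} = \left(-12925 - 2796\right) \left(-19227 + 24386\right) + 5 \left(-216 + 5\right) = \left(-15721\right) 5159 + 5 \left(-211\right) = -81104639 - 1055 = -81105694$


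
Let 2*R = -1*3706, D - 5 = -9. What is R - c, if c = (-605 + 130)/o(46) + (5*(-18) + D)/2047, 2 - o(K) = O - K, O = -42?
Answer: -68079481/36846 ≈ -1847.7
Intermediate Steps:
D = -4 (D = 5 - 9 = -4)
o(K) = 44 + K (o(K) = 2 - (-42 - K) = 2 + (42 + K) = 44 + K)
R = -1853 (R = (-1*3706)/2 = (1/2)*(-3706) = -1853)
c = -196157/36846 (c = (-605 + 130)/(44 + 46) + (5*(-18) - 4)/2047 = -475/90 + (-90 - 4)*(1/2047) = -475*1/90 - 94*1/2047 = -95/18 - 94/2047 = -196157/36846 ≈ -5.3237)
R - c = -1853 - 1*(-196157/36846) = -1853 + 196157/36846 = -68079481/36846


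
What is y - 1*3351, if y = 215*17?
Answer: 304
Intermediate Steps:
y = 3655
y - 1*3351 = 3655 - 1*3351 = 3655 - 3351 = 304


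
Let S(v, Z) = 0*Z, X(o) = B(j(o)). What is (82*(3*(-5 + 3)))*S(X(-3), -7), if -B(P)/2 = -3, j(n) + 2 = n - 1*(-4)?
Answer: 0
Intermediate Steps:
j(n) = 2 + n (j(n) = -2 + (n - 1*(-4)) = -2 + (n + 4) = -2 + (4 + n) = 2 + n)
B(P) = 6 (B(P) = -2*(-3) = 6)
X(o) = 6
S(v, Z) = 0
(82*(3*(-5 + 3)))*S(X(-3), -7) = (82*(3*(-5 + 3)))*0 = (82*(3*(-2)))*0 = (82*(-6))*0 = -492*0 = 0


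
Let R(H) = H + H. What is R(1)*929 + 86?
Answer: 1944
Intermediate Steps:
R(H) = 2*H
R(1)*929 + 86 = (2*1)*929 + 86 = 2*929 + 86 = 1858 + 86 = 1944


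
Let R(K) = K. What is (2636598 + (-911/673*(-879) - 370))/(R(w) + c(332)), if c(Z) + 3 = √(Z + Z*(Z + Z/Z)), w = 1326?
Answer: 2348301467799/1103343793 - 3549964426*√27722/1103343793 ≈ 1592.6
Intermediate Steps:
c(Z) = -3 + √(Z + Z*(1 + Z)) (c(Z) = -3 + √(Z + Z*(Z + Z/Z)) = -3 + √(Z + Z*(Z + 1)) = -3 + √(Z + Z*(1 + Z)))
(2636598 + (-911/673*(-879) - 370))/(R(w) + c(332)) = (2636598 + (-911/673*(-879) - 370))/(1326 + (-3 + √(332*(2 + 332)))) = (2636598 + (-911*1/673*(-879) - 370))/(1326 + (-3 + √(332*334))) = (2636598 + (-911/673*(-879) - 370))/(1326 + (-3 + √110888)) = (2636598 + (800769/673 - 370))/(1326 + (-3 + 2*√27722)) = (2636598 + 551759/673)/(1323 + 2*√27722) = 1774982213/(673*(1323 + 2*√27722))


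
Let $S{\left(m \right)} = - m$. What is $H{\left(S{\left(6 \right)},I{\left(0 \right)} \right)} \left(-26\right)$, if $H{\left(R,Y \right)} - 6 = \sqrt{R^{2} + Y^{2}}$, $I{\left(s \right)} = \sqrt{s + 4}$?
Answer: $-156 - 52 \sqrt{10} \approx -320.44$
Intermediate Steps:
$I{\left(s \right)} = \sqrt{4 + s}$
$H{\left(R,Y \right)} = 6 + \sqrt{R^{2} + Y^{2}}$
$H{\left(S{\left(6 \right)},I{\left(0 \right)} \right)} \left(-26\right) = \left(6 + \sqrt{\left(\left(-1\right) 6\right)^{2} + \left(\sqrt{4 + 0}\right)^{2}}\right) \left(-26\right) = \left(6 + \sqrt{\left(-6\right)^{2} + \left(\sqrt{4}\right)^{2}}\right) \left(-26\right) = \left(6 + \sqrt{36 + 2^{2}}\right) \left(-26\right) = \left(6 + \sqrt{36 + 4}\right) \left(-26\right) = \left(6 + \sqrt{40}\right) \left(-26\right) = \left(6 + 2 \sqrt{10}\right) \left(-26\right) = -156 - 52 \sqrt{10}$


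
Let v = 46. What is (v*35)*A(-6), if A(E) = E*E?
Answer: 57960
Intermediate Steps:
A(E) = E**2
(v*35)*A(-6) = (46*35)*(-6)**2 = 1610*36 = 57960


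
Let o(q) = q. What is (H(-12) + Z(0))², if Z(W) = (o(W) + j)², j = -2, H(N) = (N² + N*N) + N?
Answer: 78400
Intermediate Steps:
H(N) = N + 2*N² (H(N) = (N² + N²) + N = 2*N² + N = N + 2*N²)
Z(W) = (-2 + W)² (Z(W) = (W - 2)² = (-2 + W)²)
(H(-12) + Z(0))² = (-12*(1 + 2*(-12)) + (-2 + 0)²)² = (-12*(1 - 24) + (-2)²)² = (-12*(-23) + 4)² = (276 + 4)² = 280² = 78400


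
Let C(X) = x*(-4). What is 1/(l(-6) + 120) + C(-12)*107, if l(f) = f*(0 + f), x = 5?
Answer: -333839/156 ≈ -2140.0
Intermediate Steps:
l(f) = f² (l(f) = f*f = f²)
C(X) = -20 (C(X) = 5*(-4) = -20)
1/(l(-6) + 120) + C(-12)*107 = 1/((-6)² + 120) - 20*107 = 1/(36 + 120) - 2140 = 1/156 - 2140 = -333839/156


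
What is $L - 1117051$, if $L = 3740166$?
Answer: $2623115$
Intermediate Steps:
$L - 1117051 = 3740166 - 1117051 = 2623115$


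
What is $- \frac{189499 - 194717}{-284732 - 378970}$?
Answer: $- \frac{2609}{331851} \approx -0.007862$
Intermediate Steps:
$- \frac{189499 - 194717}{-284732 - 378970} = - \frac{-5218}{-663702} = - \frac{\left(-5218\right) \left(-1\right)}{663702} = \left(-1\right) \frac{2609}{331851} = - \frac{2609}{331851}$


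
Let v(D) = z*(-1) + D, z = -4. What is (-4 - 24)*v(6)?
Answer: -280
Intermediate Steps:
v(D) = 4 + D (v(D) = -4*(-1) + D = 4 + D)
(-4 - 24)*v(6) = (-4 - 24)*(4 + 6) = -28*10 = -280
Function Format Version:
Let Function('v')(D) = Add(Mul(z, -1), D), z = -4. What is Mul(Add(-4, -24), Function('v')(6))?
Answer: -280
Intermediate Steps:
Function('v')(D) = Add(4, D) (Function('v')(D) = Add(Mul(-4, -1), D) = Add(4, D))
Mul(Add(-4, -24), Function('v')(6)) = Mul(Add(-4, -24), Add(4, 6)) = Mul(-28, 10) = -280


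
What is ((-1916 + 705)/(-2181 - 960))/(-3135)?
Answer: -1211/9847035 ≈ -0.00012298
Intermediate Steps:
((-1916 + 705)/(-2181 - 960))/(-3135) = -1211/(-3141)*(-1/3135) = -1211*(-1/3141)*(-1/3135) = (1211/3141)*(-1/3135) = -1211/9847035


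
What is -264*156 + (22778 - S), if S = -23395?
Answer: 4989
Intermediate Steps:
-264*156 + (22778 - S) = -264*156 + (22778 - 1*(-23395)) = -41184 + (22778 + 23395) = -41184 + 46173 = 4989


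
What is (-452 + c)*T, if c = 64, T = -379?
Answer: 147052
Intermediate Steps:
(-452 + c)*T = (-452 + 64)*(-379) = -388*(-379) = 147052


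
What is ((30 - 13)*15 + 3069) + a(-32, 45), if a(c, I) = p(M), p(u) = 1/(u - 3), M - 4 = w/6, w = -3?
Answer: 3326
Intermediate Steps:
M = 7/2 (M = 4 - 3/6 = 4 - 3*⅙ = 4 - ½ = 7/2 ≈ 3.5000)
p(u) = 1/(-3 + u)
a(c, I) = 2 (a(c, I) = 1/(-3 + 7/2) = 1/(½) = 2)
((30 - 13)*15 + 3069) + a(-32, 45) = ((30 - 13)*15 + 3069) + 2 = (17*15 + 3069) + 2 = (255 + 3069) + 2 = 3324 + 2 = 3326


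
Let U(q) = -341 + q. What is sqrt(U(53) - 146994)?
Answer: I*sqrt(147282) ≈ 383.77*I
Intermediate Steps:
sqrt(U(53) - 146994) = sqrt((-341 + 53) - 146994) = sqrt(-288 - 146994) = sqrt(-147282) = I*sqrt(147282)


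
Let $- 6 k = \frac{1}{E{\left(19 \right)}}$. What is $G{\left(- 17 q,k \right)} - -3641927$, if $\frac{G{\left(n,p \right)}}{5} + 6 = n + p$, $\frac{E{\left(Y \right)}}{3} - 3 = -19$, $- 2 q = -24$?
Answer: $\frac{1048572581}{288} \approx 3.6409 \cdot 10^{6}$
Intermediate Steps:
$q = 12$ ($q = \left(- \frac{1}{2}\right) \left(-24\right) = 12$)
$E{\left(Y \right)} = -48$ ($E{\left(Y \right)} = 9 + 3 \left(-19\right) = 9 - 57 = -48$)
$k = \frac{1}{288}$ ($k = - \frac{1}{6 \left(-48\right)} = \left(- \frac{1}{6}\right) \left(- \frac{1}{48}\right) = \frac{1}{288} \approx 0.0034722$)
$G{\left(n,p \right)} = -30 + 5 n + 5 p$ ($G{\left(n,p \right)} = -30 + 5 \left(n + p\right) = -30 + \left(5 n + 5 p\right) = -30 + 5 n + 5 p$)
$G{\left(- 17 q,k \right)} - -3641927 = \left(-30 + 5 \left(\left(-17\right) 12\right) + 5 \cdot \frac{1}{288}\right) - -3641927 = \left(-30 + 5 \left(-204\right) + \frac{5}{288}\right) + 3641927 = \left(-30 - 1020 + \frac{5}{288}\right) + 3641927 = - \frac{302395}{288} + 3641927 = \frac{1048572581}{288}$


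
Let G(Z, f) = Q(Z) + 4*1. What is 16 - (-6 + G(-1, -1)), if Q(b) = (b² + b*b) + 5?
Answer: 11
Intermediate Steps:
Q(b) = 5 + 2*b² (Q(b) = (b² + b²) + 5 = 2*b² + 5 = 5 + 2*b²)
G(Z, f) = 9 + 2*Z² (G(Z, f) = (5 + 2*Z²) + 4*1 = (5 + 2*Z²) + 4 = 9 + 2*Z²)
16 - (-6 + G(-1, -1)) = 16 - (-6 + (9 + 2*(-1)²)) = 16 - (-6 + (9 + 2*1)) = 16 - (-6 + (9 + 2)) = 16 - (-6 + 11) = 16 - 1*5 = 16 - 5 = 11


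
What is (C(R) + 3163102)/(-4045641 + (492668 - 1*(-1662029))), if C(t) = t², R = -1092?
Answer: -2177783/945472 ≈ -2.3034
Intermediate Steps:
(C(R) + 3163102)/(-4045641 + (492668 - 1*(-1662029))) = ((-1092)² + 3163102)/(-4045641 + (492668 - 1*(-1662029))) = (1192464 + 3163102)/(-4045641 + (492668 + 1662029)) = 4355566/(-4045641 + 2154697) = 4355566/(-1890944) = 4355566*(-1/1890944) = -2177783/945472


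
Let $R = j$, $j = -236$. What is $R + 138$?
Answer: $-98$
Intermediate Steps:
$R = -236$
$R + 138 = -236 + 138 = -98$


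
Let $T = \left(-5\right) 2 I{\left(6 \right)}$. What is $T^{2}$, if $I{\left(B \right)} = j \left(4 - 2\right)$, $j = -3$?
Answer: $3600$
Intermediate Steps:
$I{\left(B \right)} = -6$ ($I{\left(B \right)} = - 3 \left(4 - 2\right) = \left(-3\right) 2 = -6$)
$T = 60$ ($T = \left(-5\right) 2 \left(-6\right) = \left(-10\right) \left(-6\right) = 60$)
$T^{2} = 60^{2} = 3600$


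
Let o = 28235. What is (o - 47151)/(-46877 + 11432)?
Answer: 18916/35445 ≈ 0.53367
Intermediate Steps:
(o - 47151)/(-46877 + 11432) = (28235 - 47151)/(-46877 + 11432) = -18916/(-35445) = -18916*(-1/35445) = 18916/35445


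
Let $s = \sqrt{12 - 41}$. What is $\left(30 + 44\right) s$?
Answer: $74 i \sqrt{29} \approx 398.5 i$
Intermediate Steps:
$s = i \sqrt{29}$ ($s = \sqrt{-29} = i \sqrt{29} \approx 5.3852 i$)
$\left(30 + 44\right) s = \left(30 + 44\right) i \sqrt{29} = 74 i \sqrt{29}$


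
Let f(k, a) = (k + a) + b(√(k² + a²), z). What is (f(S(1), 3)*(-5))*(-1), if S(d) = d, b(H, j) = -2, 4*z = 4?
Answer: 10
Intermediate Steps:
z = 1 (z = (¼)*4 = 1)
f(k, a) = -2 + a + k (f(k, a) = (k + a) - 2 = (a + k) - 2 = -2 + a + k)
(f(S(1), 3)*(-5))*(-1) = ((-2 + 3 + 1)*(-5))*(-1) = (2*(-5))*(-1) = -10*(-1) = 10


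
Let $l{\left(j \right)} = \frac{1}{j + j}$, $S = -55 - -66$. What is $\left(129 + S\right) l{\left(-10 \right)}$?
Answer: $-7$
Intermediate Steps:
$S = 11$ ($S = -55 + 66 = 11$)
$l{\left(j \right)} = \frac{1}{2 j}$
$\left(129 + S\right) l{\left(-10 \right)} = \left(129 + 11\right) \frac{1}{2 \left(-10\right)} = 140 \cdot \frac{1}{2} \left(- \frac{1}{10}\right) = 140 \left(- \frac{1}{20}\right) = -7$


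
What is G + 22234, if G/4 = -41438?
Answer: -143518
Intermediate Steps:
G = -165752 (G = 4*(-41438) = -165752)
G + 22234 = -165752 + 22234 = -143518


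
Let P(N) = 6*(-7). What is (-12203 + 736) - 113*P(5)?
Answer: -6721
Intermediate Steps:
P(N) = -42
(-12203 + 736) - 113*P(5) = (-12203 + 736) - 113*(-42) = -11467 - 1*(-4746) = -11467 + 4746 = -6721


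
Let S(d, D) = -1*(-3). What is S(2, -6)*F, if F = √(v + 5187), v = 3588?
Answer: 45*√39 ≈ 281.02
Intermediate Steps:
S(d, D) = 3
F = 15*√39 (F = √(3588 + 5187) = √8775 = 15*√39 ≈ 93.675)
S(2, -6)*F = 3*(15*√39) = 45*√39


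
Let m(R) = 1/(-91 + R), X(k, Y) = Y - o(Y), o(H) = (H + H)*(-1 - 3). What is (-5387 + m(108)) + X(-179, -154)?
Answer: -115140/17 ≈ -6772.9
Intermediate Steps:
o(H) = -8*H (o(H) = (2*H)*(-4) = -8*H)
X(k, Y) = 9*Y (X(k, Y) = Y - (-8)*Y = Y + 8*Y = 9*Y)
(-5387 + m(108)) + X(-179, -154) = (-5387 + 1/(-91 + 108)) + 9*(-154) = (-5387 + 1/17) - 1386 = -91578/17 - 1386 = -115140/17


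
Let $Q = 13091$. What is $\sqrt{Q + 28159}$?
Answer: $25 \sqrt{66} \approx 203.1$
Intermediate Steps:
$\sqrt{Q + 28159} = \sqrt{13091 + 28159} = \sqrt{41250} = 25 \sqrt{66}$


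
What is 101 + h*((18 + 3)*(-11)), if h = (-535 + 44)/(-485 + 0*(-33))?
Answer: -64436/485 ≈ -132.86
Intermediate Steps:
h = 491/485 (h = -491/(-485 + 0) = -491/(-485) = -491*(-1/485) = 491/485 ≈ 1.0124)
101 + h*((18 + 3)*(-11)) = 101 + 491*((18 + 3)*(-11))/485 = 101 + 491*(21*(-11))/485 = 101 + (491/485)*(-231) = 101 - 113421/485 = -64436/485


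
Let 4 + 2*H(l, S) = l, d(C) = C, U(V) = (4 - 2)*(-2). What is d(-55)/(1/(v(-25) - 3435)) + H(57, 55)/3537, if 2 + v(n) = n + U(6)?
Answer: 1348516673/7074 ≈ 1.9063e+5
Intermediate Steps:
U(V) = -4 (U(V) = 2*(-2) = -4)
H(l, S) = -2 + l/2
v(n) = -6 + n (v(n) = -2 + (n - 4) = -2 + (-4 + n) = -6 + n)
d(-55)/(1/(v(-25) - 3435)) + H(57, 55)/3537 = -55/(1/((-6 - 25) - 3435)) + (-2 + (½)*57)/3537 = -55/(1/(-31 - 3435)) + (-2 + 57/2)*(1/3537) = -55/(1/(-3466)) + (53/2)*(1/3537) = -55/(-1/3466) + 53/7074 = -55*(-3466) + 53/7074 = 190630 + 53/7074 = 1348516673/7074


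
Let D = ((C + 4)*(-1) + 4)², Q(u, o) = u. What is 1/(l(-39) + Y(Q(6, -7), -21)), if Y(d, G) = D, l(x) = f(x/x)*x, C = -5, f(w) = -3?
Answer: 1/142 ≈ 0.0070423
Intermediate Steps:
l(x) = -3*x
D = 25 (D = ((-5 + 4)*(-1) + 4)² = (-1*(-1) + 4)² = (1 + 4)² = 5² = 25)
Y(d, G) = 25
1/(l(-39) + Y(Q(6, -7), -21)) = 1/(-3*(-39) + 25) = 1/(117 + 25) = 1/142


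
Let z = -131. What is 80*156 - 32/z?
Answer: 1634912/131 ≈ 12480.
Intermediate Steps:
80*156 - 32/z = 80*156 - 32/(-131) = 12480 - 32*(-1/131) = 12480 + 32/131 = 1634912/131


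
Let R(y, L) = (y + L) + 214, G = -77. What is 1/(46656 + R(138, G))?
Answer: 1/46931 ≈ 2.1308e-5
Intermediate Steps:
R(y, L) = 214 + L + y (R(y, L) = (L + y) + 214 = 214 + L + y)
1/(46656 + R(138, G)) = 1/(46656 + (214 - 77 + 138)) = 1/(46656 + 275) = 1/46931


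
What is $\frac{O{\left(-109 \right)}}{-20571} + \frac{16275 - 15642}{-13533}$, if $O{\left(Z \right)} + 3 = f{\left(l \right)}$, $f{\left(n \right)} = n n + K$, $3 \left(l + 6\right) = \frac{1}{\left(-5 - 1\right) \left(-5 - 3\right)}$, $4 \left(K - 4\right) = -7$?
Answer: $- \frac{93293711903}{1924213314816} \approx -0.048484$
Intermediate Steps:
$K = \frac{9}{4}$ ($K = 4 + \frac{1}{4} \left(-7\right) = 4 - \frac{7}{4} = \frac{9}{4} \approx 2.25$)
$l = - \frac{863}{144}$ ($l = -6 + \frac{1}{3 \left(-5 - 1\right) \left(-5 - 3\right)} = -6 + \frac{1}{3 \left(\left(-6\right) \left(-8\right)\right)} = -6 + \frac{1}{3 \cdot 48} = -6 + \frac{1}{3} \cdot \frac{1}{48} = -6 + \frac{1}{144} = - \frac{863}{144} \approx -5.9931$)
$f{\left(n \right)} = \frac{9}{4} + n^{2}$ ($f{\left(n \right)} = n n + \frac{9}{4} = n^{2} + \frac{9}{4} = \frac{9}{4} + n^{2}$)
$O{\left(Z \right)} = \frac{729217}{20736}$ ($O{\left(Z \right)} = -3 + \left(\frac{9}{4} + \left(- \frac{863}{144}\right)^{2}\right) = -3 + \left(\frac{9}{4} + \frac{744769}{20736}\right) = -3 + \frac{791425}{20736} = \frac{729217}{20736}$)
$\frac{O{\left(-109 \right)}}{-20571} + \frac{16275 - 15642}{-13533} = \frac{729217}{20736 \left(-20571\right)} + \frac{16275 - 15642}{-13533} = \frac{729217}{20736} \left(- \frac{1}{20571}\right) + 633 \left(- \frac{1}{13533}\right) = - \frac{729217}{426560256} - \frac{211}{4511} = - \frac{93293711903}{1924213314816}$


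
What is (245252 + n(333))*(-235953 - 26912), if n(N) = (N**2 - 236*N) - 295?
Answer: -72881424170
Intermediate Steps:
n(N) = -295 + N**2 - 236*N
(245252 + n(333))*(-235953 - 26912) = (245252 + (-295 + 333**2 - 236*333))*(-235953 - 26912) = (245252 + (-295 + 110889 - 78588))*(-262865) = (245252 + 32006)*(-262865) = 277258*(-262865) = -72881424170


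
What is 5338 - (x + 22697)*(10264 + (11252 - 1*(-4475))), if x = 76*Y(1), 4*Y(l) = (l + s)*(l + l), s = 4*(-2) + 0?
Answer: -582998783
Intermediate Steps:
s = -8 (s = -8 + 0 = -8)
Y(l) = l*(-8 + l)/2 (Y(l) = ((l - 8)*(l + l))/4 = ((-8 + l)*(2*l))/4 = (2*l*(-8 + l))/4 = l*(-8 + l)/2)
x = -266 (x = 76*((1/2)*1*(-8 + 1)) = 76*((1/2)*1*(-7)) = 76*(-7/2) = -266)
5338 - (x + 22697)*(10264 + (11252 - 1*(-4475))) = 5338 - (-266 + 22697)*(10264 + (11252 - 1*(-4475))) = 5338 - 22431*(10264 + (11252 + 4475)) = 5338 - 22431*(10264 + 15727) = 5338 - 22431*25991 = 5338 - 1*583004121 = 5338 - 583004121 = -582998783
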